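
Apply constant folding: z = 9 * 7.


9 * 7 = 63 at compile time
Optimized: z = 63


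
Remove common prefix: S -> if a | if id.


Common prefix: 'if'
Factored: S -> if S', S' -> a | id


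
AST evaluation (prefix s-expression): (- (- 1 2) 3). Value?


Evaluate inner: (- 1 2) = -1
Evaluate root: (- -1 3) = -4
Result: -4


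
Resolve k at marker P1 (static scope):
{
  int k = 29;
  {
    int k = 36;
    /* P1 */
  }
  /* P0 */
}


k declared in the same block as P1
k = 36


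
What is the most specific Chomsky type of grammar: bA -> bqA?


LHS has context (more than one symbol) and |LHS| ≤ |RHS|
Classification: Type 1 (Context-Sensitive)


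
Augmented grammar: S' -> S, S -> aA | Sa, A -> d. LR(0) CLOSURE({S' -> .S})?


Start: S' -> .S
For each item with dot before a nonterminal B, add B -> .γ for every B-production
Closure: [S' -> .S, S -> .aA, S -> .Sa]


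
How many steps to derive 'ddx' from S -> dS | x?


Derivation: S => dS => ddS => ddx
Steps: 3


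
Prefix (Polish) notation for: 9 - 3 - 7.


left-to-right (same/higher precedence on left): tree is (- (- 9 3) 7)
Prefix: - - 9 3 7


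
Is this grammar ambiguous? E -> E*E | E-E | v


'v*v-v' has two parse trees (no precedence encoded between * and -)
Ambiguous


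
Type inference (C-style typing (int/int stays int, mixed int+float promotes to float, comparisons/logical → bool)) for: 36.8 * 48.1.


Operand types: float * float
Rule: mixed int/float promotes to float; int/int stays int
Result type: float


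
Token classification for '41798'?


Pattern: digits only
Type: INTEGER_LITERAL


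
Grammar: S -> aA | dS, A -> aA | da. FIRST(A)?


Per alternative of A: FIRST(aA) = {a}; FIRST(da) = {d}
FIRST(A) = {a, d}


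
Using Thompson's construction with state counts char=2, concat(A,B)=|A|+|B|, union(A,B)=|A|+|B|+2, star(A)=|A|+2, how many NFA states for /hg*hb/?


Syntax tree has 4 char leaf(s), 0 union(s), 1 star(s)
chars contribute 4×2 = 8; each union adds +2; each star adds +2
Total: 8 + 0 + 2 = 10 states


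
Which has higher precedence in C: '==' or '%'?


'%' is multiplicative (level 10); '==' is equality (level 6)
Higher level binds tighter
'%' has higher precedence than '=='


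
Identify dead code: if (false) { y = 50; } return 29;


condition is constant false, so the whole block is unreachable
Dead: 'if (false) { y = 50; }'


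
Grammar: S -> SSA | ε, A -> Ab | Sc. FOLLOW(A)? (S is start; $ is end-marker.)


$ ∈ FOLLOW(S). For each A -> αBβ: add FIRST(β)\{ε} to FOLLOW(B); if β nullable, add FOLLOW(A).
FOLLOW(A) = {$, b, c}


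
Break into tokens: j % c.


Scan left to right, longest-match per lexeme
Tokens: ID(j), OP(%), ID(c)


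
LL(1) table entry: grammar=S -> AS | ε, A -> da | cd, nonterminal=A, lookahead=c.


For [A, c]: 'c' ∈ FIRST(cd)
Entry: A -> cd


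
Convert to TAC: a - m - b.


Break into single-operator statements:
t1 = a - m
t2 = t1 - b


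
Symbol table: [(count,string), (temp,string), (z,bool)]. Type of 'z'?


Lookup 'z' → type bool


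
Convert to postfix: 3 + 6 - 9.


Left to right (same or higher precedence on left)
Postfix: 3 6 + 9 -


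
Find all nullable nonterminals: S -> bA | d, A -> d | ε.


A nonterminal is nullable iff some alternative derives ε (directly, or every symbol in it is nullable)
Nullable: {A}


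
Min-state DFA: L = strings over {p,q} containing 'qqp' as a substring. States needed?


KMP-style automaton: 3 progress states + 1 absorbing accept = 4
Minimal DFA: 4 states


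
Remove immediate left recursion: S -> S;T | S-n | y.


Left-recursive alternatives: S;T, S-n; non-recursive: y
Introduce S': S -> yS', S' -> ;TS' | -nS' | ε


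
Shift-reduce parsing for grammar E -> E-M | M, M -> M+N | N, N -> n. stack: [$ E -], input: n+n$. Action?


no handle ('E-' is not any RHS); shift 'n'
Action: shift


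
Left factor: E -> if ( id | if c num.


Common prefix: 'if'
Factored: E -> if E', E' -> ( id | c num


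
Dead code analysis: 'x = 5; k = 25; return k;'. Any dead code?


x is assigned but never read
Dead: 'x = 5'


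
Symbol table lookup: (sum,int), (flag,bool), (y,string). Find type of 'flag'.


Lookup 'flag' → type bool


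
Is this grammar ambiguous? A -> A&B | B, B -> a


precedence layered via separate nonterminal B: deterministic
Unambiguous


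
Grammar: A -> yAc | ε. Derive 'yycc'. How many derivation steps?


Derivation: A => yAc => yyAcc => yycc
Steps: 3


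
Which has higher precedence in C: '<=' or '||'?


'<=' is relational (level 7); '||' is logical OR (level 1)
Higher level binds tighter
'<=' has higher precedence than '||'


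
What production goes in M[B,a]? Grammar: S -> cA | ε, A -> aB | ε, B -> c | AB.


For [B, a]: 'a' ∈ FIRST(AB)
Entry: B -> AB


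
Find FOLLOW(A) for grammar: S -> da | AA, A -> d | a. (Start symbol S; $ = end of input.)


$ ∈ FOLLOW(S). For each A -> αBβ: add FIRST(β)\{ε} to FOLLOW(B); if β nullable, add FOLLOW(A).
FOLLOW(A) = {$, a, d}


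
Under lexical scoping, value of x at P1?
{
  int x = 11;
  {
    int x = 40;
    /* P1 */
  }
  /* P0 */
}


x declared in the same block as P1
x = 40


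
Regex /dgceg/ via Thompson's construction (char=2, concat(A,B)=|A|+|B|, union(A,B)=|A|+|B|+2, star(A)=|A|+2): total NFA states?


Syntax tree has 5 char leaf(s), 0 union(s), 0 star(s)
chars contribute 5×2 = 10; each union adds +2; each star adds +2
Total: 10 + 0 + 0 = 10 states


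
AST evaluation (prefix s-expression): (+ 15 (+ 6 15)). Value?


Evaluate inner: (+ 6 15) = 21
Evaluate root: (+ 15 21) = 36
Result: 36


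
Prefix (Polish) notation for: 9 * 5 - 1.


left-to-right (same/higher precedence on left): tree is (- (* 9 5) 1)
Prefix: - * 9 5 1


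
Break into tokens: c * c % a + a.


Scan left to right, longest-match per lexeme
Tokens: ID(c), OP(*), ID(c), OP(%), ID(a), OP(+), ID(a)


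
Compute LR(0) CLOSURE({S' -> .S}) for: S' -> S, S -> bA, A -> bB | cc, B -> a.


Start: S' -> .S
For each item with dot before a nonterminal B, add B -> .γ for every B-production
Closure: [S' -> .S, S -> .bA]


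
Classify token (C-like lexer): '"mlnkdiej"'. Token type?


Pattern: double-quoted sequence
Type: STRING_LITERAL


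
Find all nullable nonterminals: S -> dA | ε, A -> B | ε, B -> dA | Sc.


A nonterminal is nullable iff some alternative derives ε (directly, or every symbol in it is nullable)
Nullable: {A, S}


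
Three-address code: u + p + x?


Break into single-operator statements:
t1 = u + p
t2 = t1 + x


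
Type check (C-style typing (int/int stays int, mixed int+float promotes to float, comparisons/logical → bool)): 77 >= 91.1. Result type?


Operand types: int >= float
Rule: comparison yields bool
Result type: bool


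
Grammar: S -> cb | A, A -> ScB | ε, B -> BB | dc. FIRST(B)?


Per alternative of B: FIRST(BB) = {d}; FIRST(dc) = {d}
FIRST(B) = {d}


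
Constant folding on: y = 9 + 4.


9 + 4 = 13 at compile time
Optimized: y = 13


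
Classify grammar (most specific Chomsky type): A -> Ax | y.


Left-linear: every RHS is a terminal or one nonterminal followed by a terminal
Classification: Type 3 (Regular)


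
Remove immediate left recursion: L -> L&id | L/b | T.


Left-recursive alternatives: L&id, L/b; non-recursive: T
Introduce L': L -> TL', L' -> &idL' | /bL' | ε


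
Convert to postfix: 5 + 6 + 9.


Left to right (same or higher precedence on left)
Postfix: 5 6 + 9 +


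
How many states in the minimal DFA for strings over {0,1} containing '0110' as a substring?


KMP-style automaton: 4 progress states + 1 absorbing accept = 5
Minimal DFA: 5 states


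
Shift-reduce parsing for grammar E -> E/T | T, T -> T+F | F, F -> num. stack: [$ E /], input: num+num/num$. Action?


no handle ('E/' is not any RHS); shift 'num'
Action: shift


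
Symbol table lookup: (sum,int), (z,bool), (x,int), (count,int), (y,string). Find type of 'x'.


Lookup 'x' → type int


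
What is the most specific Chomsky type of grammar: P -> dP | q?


Right-linear: every RHS is a terminal or a terminal followed by one nonterminal
Classification: Type 3 (Regular)


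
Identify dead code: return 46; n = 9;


statement follows a return and is unreachable
Dead: 'n = 9'


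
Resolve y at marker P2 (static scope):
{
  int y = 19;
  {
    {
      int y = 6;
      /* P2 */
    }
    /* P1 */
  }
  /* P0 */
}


y declared in the same block as P2
y = 6


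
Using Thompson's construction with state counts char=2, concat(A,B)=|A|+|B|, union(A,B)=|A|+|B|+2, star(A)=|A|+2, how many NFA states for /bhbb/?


Syntax tree has 4 char leaf(s), 0 union(s), 0 star(s)
chars contribute 4×2 = 8; each union adds +2; each star adds +2
Total: 8 + 0 + 0 = 8 states


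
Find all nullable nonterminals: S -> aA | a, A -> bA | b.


A nonterminal is nullable iff some alternative derives ε (directly, or every symbol in it is nullable)
Nullable: {}


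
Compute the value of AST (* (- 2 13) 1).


Evaluate inner: (- 2 13) = -11
Evaluate root: (* -11 1) = -11
Result: -11


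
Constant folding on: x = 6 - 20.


6 - 20 = -14 at compile time
Optimized: x = -14


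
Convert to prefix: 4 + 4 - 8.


left-to-right (same/higher precedence on left): tree is (- (+ 4 4) 8)
Prefix: - + 4 4 8


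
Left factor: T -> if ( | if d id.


Common prefix: 'if'
Factored: T -> if T', T' -> ( | d id


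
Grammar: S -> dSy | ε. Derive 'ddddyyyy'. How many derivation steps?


Derivation: S => dSy => ddSyy => dddSyyy => ddddSyyyy => ddddyyyy
Steps: 5


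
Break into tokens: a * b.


Scan left to right, longest-match per lexeme
Tokens: ID(a), OP(*), ID(b)


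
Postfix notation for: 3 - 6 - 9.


Left to right (same or higher precedence on left)
Postfix: 3 6 - 9 -


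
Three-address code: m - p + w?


Break into single-operator statements:
t1 = m - p
t2 = t1 + w


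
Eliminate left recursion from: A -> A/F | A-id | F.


Left-recursive alternatives: A/F, A-id; non-recursive: F
Introduce A': A -> FA', A' -> /FA' | -idA' | ε


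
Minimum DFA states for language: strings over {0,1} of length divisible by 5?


Track length mod 5: states 0..4, accept at 0
Minimal DFA: 5 states


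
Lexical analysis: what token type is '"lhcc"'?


Pattern: double-quoted sequence
Type: STRING_LITERAL


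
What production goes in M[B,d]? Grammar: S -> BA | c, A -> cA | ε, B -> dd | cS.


For [B, d]: 'd' ∈ FIRST(dd)
Entry: B -> dd


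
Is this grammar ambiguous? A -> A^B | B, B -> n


precedence layered via separate nonterminal B: deterministic
Unambiguous


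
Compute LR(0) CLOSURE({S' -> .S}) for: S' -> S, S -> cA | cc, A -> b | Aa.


Start: S' -> .S
For each item with dot before a nonterminal B, add B -> .γ for every B-production
Closure: [S' -> .S, S -> .cA, S -> .cc]


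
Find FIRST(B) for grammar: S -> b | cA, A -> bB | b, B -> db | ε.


Per alternative of B: FIRST(db) = {d}; FIRST(ε) = {ε}
FIRST(B) = {d, ε}


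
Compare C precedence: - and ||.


'-' is additive (level 9); '||' is logical OR (level 1)
Higher level binds tighter
'-' has higher precedence than '||'


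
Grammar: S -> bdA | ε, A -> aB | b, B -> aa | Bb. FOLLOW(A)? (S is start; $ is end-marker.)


$ ∈ FOLLOW(S). For each A -> αBβ: add FIRST(β)\{ε} to FOLLOW(B); if β nullable, add FOLLOW(A).
FOLLOW(A) = {$}


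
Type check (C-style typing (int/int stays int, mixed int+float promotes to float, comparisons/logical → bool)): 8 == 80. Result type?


Operand types: int == int
Rule: comparison yields bool
Result type: bool


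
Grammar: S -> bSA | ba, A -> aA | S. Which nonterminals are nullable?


A nonterminal is nullable iff some alternative derives ε (directly, or every symbol in it is nullable)
Nullable: {}


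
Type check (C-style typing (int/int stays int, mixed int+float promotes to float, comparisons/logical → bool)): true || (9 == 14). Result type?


Operand types: bool || bool
Rule: logical operators take bool operands and yield bool
Result type: bool


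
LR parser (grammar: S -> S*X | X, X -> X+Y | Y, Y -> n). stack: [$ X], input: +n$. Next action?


shift '+' to continue X -> X+Y
Action: shift


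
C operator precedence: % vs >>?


'%' is multiplicative (level 10); '>>' is shift (level 8)
Higher level binds tighter
'%' has higher precedence than '>>'


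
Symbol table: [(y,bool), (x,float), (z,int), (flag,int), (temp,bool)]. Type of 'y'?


Lookup 'y' → type bool


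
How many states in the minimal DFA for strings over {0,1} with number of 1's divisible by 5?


Track (count of 1) mod 5: states 0..4, accept at 0
Minimal DFA: 5 states


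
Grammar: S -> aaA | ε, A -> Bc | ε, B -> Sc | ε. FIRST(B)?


Per alternative of B: FIRST(Sc) = {a, c}; FIRST(ε) = {ε}
FIRST(B) = {a, c, ε}


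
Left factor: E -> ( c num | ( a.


Common prefix: '('
Factored: E -> ( E', E' -> c num | a


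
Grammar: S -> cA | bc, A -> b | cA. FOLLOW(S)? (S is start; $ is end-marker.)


$ ∈ FOLLOW(S). For each A -> αBβ: add FIRST(β)\{ε} to FOLLOW(B); if β nullable, add FOLLOW(A).
FOLLOW(S) = {$}


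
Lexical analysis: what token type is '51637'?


Pattern: digits only
Type: INTEGER_LITERAL


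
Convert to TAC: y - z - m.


Break into single-operator statements:
t1 = y - z
t2 = t1 - m


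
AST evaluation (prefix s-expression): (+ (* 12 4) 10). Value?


Evaluate inner: (* 12 4) = 48
Evaluate root: (+ 48 10) = 58
Result: 58


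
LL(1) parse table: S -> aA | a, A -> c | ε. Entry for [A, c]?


For [A, c]: 'c' ∈ FIRST(c)
Entry: A -> c


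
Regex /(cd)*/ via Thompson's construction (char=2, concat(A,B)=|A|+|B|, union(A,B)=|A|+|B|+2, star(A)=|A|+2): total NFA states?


Syntax tree has 2 char leaf(s), 0 union(s), 1 star(s)
chars contribute 2×2 = 4; each union adds +2; each star adds +2
Total: 4 + 0 + 2 = 6 states


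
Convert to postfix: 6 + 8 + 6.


Left to right (same or higher precedence on left)
Postfix: 6 8 + 6 +


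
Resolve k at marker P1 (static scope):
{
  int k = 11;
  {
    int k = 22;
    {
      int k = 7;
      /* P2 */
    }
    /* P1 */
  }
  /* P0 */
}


k declared in the same block as P1
k = 22


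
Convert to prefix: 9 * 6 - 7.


left-to-right (same/higher precedence on left): tree is (- (* 9 6) 7)
Prefix: - * 9 6 7


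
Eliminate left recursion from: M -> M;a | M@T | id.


Left-recursive alternatives: M;a, M@T; non-recursive: id
Introduce M': M -> idM', M' -> ;aM' | @TM' | ε


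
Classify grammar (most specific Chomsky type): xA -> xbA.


LHS has context (more than one symbol) and |LHS| ≤ |RHS|
Classification: Type 1 (Context-Sensitive)


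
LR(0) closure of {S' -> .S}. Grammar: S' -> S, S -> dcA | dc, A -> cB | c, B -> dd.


Start: S' -> .S
For each item with dot before a nonterminal B, add B -> .γ for every B-production
Closure: [S' -> .S, S -> .dcA, S -> .dc]


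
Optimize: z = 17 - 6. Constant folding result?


17 - 6 = 11 at compile time
Optimized: z = 11


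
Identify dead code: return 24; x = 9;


statement follows a return and is unreachable
Dead: 'x = 9'


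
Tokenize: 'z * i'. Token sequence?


Scan left to right, longest-match per lexeme
Tokens: ID(z), OP(*), ID(i)


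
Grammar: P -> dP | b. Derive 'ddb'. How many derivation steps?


Derivation: P => dP => ddP => ddb
Steps: 3


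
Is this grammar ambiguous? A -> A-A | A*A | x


'x-x*x' has two parse trees (no precedence encoded between - and *)
Ambiguous


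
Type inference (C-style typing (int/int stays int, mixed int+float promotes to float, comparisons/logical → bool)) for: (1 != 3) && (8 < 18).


Operand types: bool && bool
Rule: logical operators take bool operands and yield bool
Result type: bool


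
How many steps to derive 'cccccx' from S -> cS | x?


Derivation: S => cS => ccS => cccS => ccccS => cccccS => cccccx
Steps: 6


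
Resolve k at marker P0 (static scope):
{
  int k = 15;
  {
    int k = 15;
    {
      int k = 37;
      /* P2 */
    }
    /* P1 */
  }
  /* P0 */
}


k declared in the same block as P0
k = 15


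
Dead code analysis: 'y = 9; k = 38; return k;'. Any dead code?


y is assigned but never read
Dead: 'y = 9'


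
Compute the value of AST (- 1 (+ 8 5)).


Evaluate inner: (+ 8 5) = 13
Evaluate root: (- 1 13) = -12
Result: -12


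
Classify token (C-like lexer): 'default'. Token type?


Pattern: reserved word
Type: KEYWORD


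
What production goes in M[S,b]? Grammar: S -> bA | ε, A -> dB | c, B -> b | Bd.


For [S, b]: 'b' ∈ FIRST(bA)
Entry: S -> bA


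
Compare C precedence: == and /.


'/' is multiplicative (level 10); '==' is equality (level 6)
Higher level binds tighter
'/' has higher precedence than '=='


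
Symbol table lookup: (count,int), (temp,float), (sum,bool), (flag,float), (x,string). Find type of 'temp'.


Lookup 'temp' → type float


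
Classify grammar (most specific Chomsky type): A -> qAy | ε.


Single nonterminal LHS, but q^n y^n is not regular
Classification: Type 2 (Context-Free)


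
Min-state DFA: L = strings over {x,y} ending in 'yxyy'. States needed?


Track the longest suffix of input matching a prefix of 'yxyy': 5 classes (prefixes of length 0..4)
Minimal DFA: 5 states


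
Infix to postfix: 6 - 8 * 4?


* has higher precedence, evaluate 8*4 first
Postfix: 6 8 4 * -


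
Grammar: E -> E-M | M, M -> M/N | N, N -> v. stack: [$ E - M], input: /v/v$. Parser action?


'/' can extend M; shift to build M -> M/N
Action: shift


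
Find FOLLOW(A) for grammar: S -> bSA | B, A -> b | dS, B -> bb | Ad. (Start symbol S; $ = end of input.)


$ ∈ FOLLOW(S). For each A -> αBβ: add FIRST(β)\{ε} to FOLLOW(B); if β nullable, add FOLLOW(A).
FOLLOW(A) = {$, b, d}


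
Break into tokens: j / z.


Scan left to right, longest-match per lexeme
Tokens: ID(j), OP(/), ID(z)


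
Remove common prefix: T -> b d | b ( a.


Common prefix: 'b'
Factored: T -> b T', T' -> d | ( a


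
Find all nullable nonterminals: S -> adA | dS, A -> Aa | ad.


A nonterminal is nullable iff some alternative derives ε (directly, or every symbol in it is nullable)
Nullable: {}


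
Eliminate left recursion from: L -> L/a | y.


Left-recursive alternatives: L/a; non-recursive: y
Introduce L': L -> yL', L' -> /aL' | ε


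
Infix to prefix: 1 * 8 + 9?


left-to-right (same/higher precedence on left): tree is (+ (* 1 8) 9)
Prefix: + * 1 8 9


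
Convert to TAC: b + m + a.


Break into single-operator statements:
t1 = b + m
t2 = t1 + a


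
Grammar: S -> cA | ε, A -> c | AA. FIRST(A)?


Per alternative of A: FIRST(c) = {c}; FIRST(AA) = {c}
FIRST(A) = {c}


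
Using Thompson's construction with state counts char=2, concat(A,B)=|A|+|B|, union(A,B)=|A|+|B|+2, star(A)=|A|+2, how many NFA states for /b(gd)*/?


Syntax tree has 3 char leaf(s), 0 union(s), 1 star(s)
chars contribute 3×2 = 6; each union adds +2; each star adds +2
Total: 6 + 0 + 2 = 8 states


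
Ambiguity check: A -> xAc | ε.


balanced x^n…c^n: each string has a unique parse
Unambiguous


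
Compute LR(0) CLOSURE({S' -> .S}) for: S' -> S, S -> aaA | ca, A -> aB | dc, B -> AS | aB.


Start: S' -> .S
For each item with dot before a nonterminal B, add B -> .γ for every B-production
Closure: [S' -> .S, S -> .aaA, S -> .ca]


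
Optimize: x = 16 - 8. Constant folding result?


16 - 8 = 8 at compile time
Optimized: x = 8


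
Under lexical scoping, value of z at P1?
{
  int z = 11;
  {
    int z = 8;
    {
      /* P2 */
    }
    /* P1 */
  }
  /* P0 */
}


z declared in the same block as P1
z = 8


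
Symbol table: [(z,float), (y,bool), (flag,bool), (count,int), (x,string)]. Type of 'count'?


Lookup 'count' → type int


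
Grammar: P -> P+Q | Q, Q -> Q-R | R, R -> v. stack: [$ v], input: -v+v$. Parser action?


'v' on top is the handle for R -> v
Action: reduce (R -> v)


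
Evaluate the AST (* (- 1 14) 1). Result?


Evaluate inner: (- 1 14) = -13
Evaluate root: (* -13 1) = -13
Result: -13


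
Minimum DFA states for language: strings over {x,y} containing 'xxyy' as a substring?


KMP-style automaton: 4 progress states + 1 absorbing accept = 5
Minimal DFA: 5 states


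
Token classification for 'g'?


Pattern: letter/underscore followed by alphanumerics, not a keyword
Type: IDENTIFIER


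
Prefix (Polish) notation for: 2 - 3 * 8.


'*' binds tighter: tree is (- 2 (* 3 8))
Prefix: - 2 * 3 8


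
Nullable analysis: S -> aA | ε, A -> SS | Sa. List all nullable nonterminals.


A nonterminal is nullable iff some alternative derives ε (directly, or every symbol in it is nullable)
Nullable: {A, S}


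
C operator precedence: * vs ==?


'*' is multiplicative (level 10); '==' is equality (level 6)
Higher level binds tighter
'*' has higher precedence than '=='


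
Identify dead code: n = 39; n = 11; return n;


first assignment to n is overwritten before any read
Dead: 'n = 39'


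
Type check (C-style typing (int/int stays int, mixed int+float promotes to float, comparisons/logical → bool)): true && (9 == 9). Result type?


Operand types: bool && bool
Rule: logical operators take bool operands and yield bool
Result type: bool


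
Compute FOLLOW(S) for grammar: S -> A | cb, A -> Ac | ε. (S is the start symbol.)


$ ∈ FOLLOW(S). For each A -> αBβ: add FIRST(β)\{ε} to FOLLOW(B); if β nullable, add FOLLOW(A).
FOLLOW(S) = {$}


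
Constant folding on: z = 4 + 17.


4 + 17 = 21 at compile time
Optimized: z = 21


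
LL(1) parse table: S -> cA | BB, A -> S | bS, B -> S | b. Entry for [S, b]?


For [S, b]: 'b' ∈ FIRST(BB)
Entry: S -> BB


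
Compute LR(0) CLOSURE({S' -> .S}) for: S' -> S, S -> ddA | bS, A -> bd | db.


Start: S' -> .S
For each item with dot before a nonterminal B, add B -> .γ for every B-production
Closure: [S' -> .S, S -> .ddA, S -> .bS]


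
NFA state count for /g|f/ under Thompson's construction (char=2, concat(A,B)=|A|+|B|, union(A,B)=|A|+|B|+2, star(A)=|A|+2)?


Syntax tree has 2 char leaf(s), 1 union(s), 0 star(s)
chars contribute 2×2 = 4; each union adds +2; each star adds +2
Total: 4 + 2 + 0 = 6 states


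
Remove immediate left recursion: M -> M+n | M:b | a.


Left-recursive alternatives: M+n, M:b; non-recursive: a
Introduce M': M -> aM', M' -> +nM' | :bM' | ε


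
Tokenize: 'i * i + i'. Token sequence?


Scan left to right, longest-match per lexeme
Tokens: ID(i), OP(*), ID(i), OP(+), ID(i)


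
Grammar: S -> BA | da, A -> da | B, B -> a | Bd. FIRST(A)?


Per alternative of A: FIRST(da) = {d}; FIRST(B) = {a}
FIRST(A) = {a, d}


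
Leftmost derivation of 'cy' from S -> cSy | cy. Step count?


Derivation: S => cy
Steps: 1


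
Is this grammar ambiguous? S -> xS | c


right-linear, alternatives start with distinct terminals 'x' vs 'c': unique leftmost derivation
Unambiguous


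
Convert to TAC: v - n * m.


Break into single-operator statements:
t1 = n * m
t2 = v - t1


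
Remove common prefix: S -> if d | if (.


Common prefix: 'if'
Factored: S -> if S', S' -> d | (


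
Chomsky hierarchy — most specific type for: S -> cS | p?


Right-linear: every RHS is a terminal or a terminal followed by one nonterminal
Classification: Type 3 (Regular)


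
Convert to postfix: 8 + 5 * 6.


* has higher precedence, evaluate 5*6 first
Postfix: 8 5 6 * +


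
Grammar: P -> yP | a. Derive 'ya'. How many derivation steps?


Derivation: P => yP => ya
Steps: 2


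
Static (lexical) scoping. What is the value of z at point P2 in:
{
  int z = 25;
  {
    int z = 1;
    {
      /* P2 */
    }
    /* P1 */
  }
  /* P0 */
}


P2's block does not declare z; resolves to the enclosing declaration at depth 1
z = 1


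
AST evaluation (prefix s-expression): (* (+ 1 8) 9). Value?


Evaluate inner: (+ 1 8) = 9
Evaluate root: (* 9 9) = 81
Result: 81


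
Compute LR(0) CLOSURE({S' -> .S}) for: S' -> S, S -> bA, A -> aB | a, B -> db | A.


Start: S' -> .S
For each item with dot before a nonterminal B, add B -> .γ for every B-production
Closure: [S' -> .S, S -> .bA]


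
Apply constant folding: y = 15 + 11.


15 + 11 = 26 at compile time
Optimized: y = 26


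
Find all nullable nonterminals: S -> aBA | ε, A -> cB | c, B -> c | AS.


A nonterminal is nullable iff some alternative derives ε (directly, or every symbol in it is nullable)
Nullable: {S}


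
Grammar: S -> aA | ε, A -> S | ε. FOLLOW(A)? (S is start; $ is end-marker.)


$ ∈ FOLLOW(S). For each A -> αBβ: add FIRST(β)\{ε} to FOLLOW(B); if β nullable, add FOLLOW(A).
FOLLOW(A) = {$}


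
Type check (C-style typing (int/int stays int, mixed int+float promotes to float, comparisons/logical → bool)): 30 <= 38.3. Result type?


Operand types: int <= float
Rule: comparison yields bool
Result type: bool


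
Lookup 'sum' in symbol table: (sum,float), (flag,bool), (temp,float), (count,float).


Lookup 'sum' → type float


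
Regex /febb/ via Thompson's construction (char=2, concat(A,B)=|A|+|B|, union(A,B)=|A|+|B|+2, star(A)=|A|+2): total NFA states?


Syntax tree has 4 char leaf(s), 0 union(s), 0 star(s)
chars contribute 4×2 = 8; each union adds +2; each star adds +2
Total: 8 + 0 + 0 = 8 states


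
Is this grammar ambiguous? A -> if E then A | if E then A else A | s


dangling else: 'if E then if E then s else s' parses two ways
Ambiguous


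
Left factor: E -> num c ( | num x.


Common prefix: 'num'
Factored: E -> num E', E' -> c ( | x


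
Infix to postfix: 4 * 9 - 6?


Left to right (same or higher precedence on left)
Postfix: 4 9 * 6 -


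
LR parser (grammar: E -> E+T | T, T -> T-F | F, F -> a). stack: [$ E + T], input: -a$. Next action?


'-' can extend T; shift to build T -> T-F
Action: shift


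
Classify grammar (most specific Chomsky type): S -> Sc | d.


Left-linear: every RHS is a terminal or one nonterminal followed by a terminal
Classification: Type 3 (Regular)


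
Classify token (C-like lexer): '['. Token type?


Pattern: delimiter/punctuation
Type: PUNCTUATION


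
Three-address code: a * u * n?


Break into single-operator statements:
t1 = a * u
t2 = t1 * n


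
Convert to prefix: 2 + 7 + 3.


left-to-right (same/higher precedence on left): tree is (+ (+ 2 7) 3)
Prefix: + + 2 7 3


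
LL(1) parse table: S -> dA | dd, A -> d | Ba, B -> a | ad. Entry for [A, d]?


For [A, d]: 'd' ∈ FIRST(d)
Entry: A -> d


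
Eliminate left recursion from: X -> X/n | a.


Left-recursive alternatives: X/n; non-recursive: a
Introduce X': X -> aX', X' -> /nX' | ε


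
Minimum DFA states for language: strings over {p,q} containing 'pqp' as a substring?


KMP-style automaton: 3 progress states + 1 absorbing accept = 4
Minimal DFA: 4 states


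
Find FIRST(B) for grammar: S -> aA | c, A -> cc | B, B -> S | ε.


Per alternative of B: FIRST(S) = {a, c}; FIRST(ε) = {ε}
FIRST(B) = {a, c, ε}


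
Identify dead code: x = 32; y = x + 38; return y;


x is read by y's definition; y is returned
No dead code


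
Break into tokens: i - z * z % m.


Scan left to right, longest-match per lexeme
Tokens: ID(i), OP(-), ID(z), OP(*), ID(z), OP(%), ID(m)


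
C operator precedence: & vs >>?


'>>' is shift (level 8); '&' is bitwise AND (level 5)
Higher level binds tighter
'>>' has higher precedence than '&'


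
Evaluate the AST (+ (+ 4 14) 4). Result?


Evaluate inner: (+ 4 14) = 18
Evaluate root: (+ 18 4) = 22
Result: 22


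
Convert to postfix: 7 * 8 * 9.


Left to right (same or higher precedence on left)
Postfix: 7 8 * 9 *


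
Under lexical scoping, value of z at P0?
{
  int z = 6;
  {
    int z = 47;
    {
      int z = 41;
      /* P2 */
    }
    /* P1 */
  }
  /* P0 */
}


z declared in the same block as P0
z = 6


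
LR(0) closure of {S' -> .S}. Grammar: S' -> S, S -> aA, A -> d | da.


Start: S' -> .S
For each item with dot before a nonterminal B, add B -> .γ for every B-production
Closure: [S' -> .S, S -> .aA]


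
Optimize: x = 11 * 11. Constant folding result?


11 * 11 = 121 at compile time
Optimized: x = 121


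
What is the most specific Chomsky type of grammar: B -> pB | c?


Right-linear: every RHS is a terminal or a terminal followed by one nonterminal
Classification: Type 3 (Regular)


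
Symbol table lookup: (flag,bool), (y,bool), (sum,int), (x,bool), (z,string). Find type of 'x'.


Lookup 'x' → type bool


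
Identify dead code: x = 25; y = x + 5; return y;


x is read by y's definition; y is returned
No dead code


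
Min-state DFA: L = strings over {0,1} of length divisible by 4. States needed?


Track length mod 4: states 0..3, accept at 0
Minimal DFA: 4 states


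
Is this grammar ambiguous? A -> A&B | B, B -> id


precedence layered via separate nonterminal B: deterministic
Unambiguous


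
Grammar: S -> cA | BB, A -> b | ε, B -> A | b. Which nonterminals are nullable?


A nonterminal is nullable iff some alternative derives ε (directly, or every symbol in it is nullable)
Nullable: {A, B, S}


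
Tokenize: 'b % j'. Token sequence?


Scan left to right, longest-match per lexeme
Tokens: ID(b), OP(%), ID(j)


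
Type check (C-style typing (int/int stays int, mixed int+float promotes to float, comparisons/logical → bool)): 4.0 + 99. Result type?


Operand types: float + int
Rule: mixed int/float promotes to float; int/int stays int
Result type: float


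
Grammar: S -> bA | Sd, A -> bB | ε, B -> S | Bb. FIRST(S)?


Per alternative of S: FIRST(bA) = {b}; FIRST(Sd) = {b}
FIRST(S) = {b}


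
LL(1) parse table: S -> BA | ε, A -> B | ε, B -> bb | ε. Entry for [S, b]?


For [S, b]: 'b' ∈ FIRST(BA)
Entry: S -> BA


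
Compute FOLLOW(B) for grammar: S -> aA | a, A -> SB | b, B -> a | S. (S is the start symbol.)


$ ∈ FOLLOW(S). For each A -> αBβ: add FIRST(β)\{ε} to FOLLOW(B); if β nullable, add FOLLOW(A).
FOLLOW(B) = {$, a}


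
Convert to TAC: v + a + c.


Break into single-operator statements:
t1 = v + a
t2 = t1 + c


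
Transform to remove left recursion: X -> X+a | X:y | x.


Left-recursive alternatives: X+a, X:y; non-recursive: x
Introduce X': X -> xX', X' -> +aX' | :yX' | ε


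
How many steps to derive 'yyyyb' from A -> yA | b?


Derivation: A => yA => yyA => yyyA => yyyyA => yyyyb
Steps: 5


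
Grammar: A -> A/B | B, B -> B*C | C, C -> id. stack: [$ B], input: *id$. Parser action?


shift '*' to continue B -> B*C
Action: shift


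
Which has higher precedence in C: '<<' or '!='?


'<<' is shift (level 8); '!=' is equality (level 6)
Higher level binds tighter
'<<' has higher precedence than '!='


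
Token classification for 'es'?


Pattern: letter/underscore followed by alphanumerics, not a keyword
Type: IDENTIFIER


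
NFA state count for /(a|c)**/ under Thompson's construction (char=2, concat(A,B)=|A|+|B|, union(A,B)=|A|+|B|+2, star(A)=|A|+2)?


Syntax tree has 2 char leaf(s), 1 union(s), 2 star(s)
chars contribute 2×2 = 4; each union adds +2; each star adds +2
Total: 4 + 2 + 4 = 10 states


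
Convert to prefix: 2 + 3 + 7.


left-to-right (same/higher precedence on left): tree is (+ (+ 2 3) 7)
Prefix: + + 2 3 7


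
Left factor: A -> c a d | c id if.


Common prefix: 'c'
Factored: A -> c A', A' -> a d | id if


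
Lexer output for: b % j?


Scan left to right, longest-match per lexeme
Tokens: ID(b), OP(%), ID(j)


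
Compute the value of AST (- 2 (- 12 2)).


Evaluate inner: (- 12 2) = 10
Evaluate root: (- 2 10) = -8
Result: -8


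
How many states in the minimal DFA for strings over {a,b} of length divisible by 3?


Track length mod 3: states 0..2, accept at 0
Minimal DFA: 3 states


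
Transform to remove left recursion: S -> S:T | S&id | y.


Left-recursive alternatives: S:T, S&id; non-recursive: y
Introduce S': S -> yS', S' -> :TS' | &idS' | ε


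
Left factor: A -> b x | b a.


Common prefix: 'b'
Factored: A -> b A', A' -> x | a


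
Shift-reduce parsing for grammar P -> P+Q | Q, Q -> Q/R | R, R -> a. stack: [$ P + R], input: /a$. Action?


'R' (not preceded by Q/) is the handle for Q -> R
Action: reduce (Q -> R)


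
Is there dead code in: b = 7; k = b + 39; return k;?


b is read by k's definition; k is returned
No dead code


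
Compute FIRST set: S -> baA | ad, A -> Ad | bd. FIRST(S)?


Per alternative of S: FIRST(baA) = {b}; FIRST(ad) = {a}
FIRST(S) = {a, b}


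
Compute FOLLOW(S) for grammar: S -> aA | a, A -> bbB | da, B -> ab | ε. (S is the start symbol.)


$ ∈ FOLLOW(S). For each A -> αBβ: add FIRST(β)\{ε} to FOLLOW(B); if β nullable, add FOLLOW(A).
FOLLOW(S) = {$}


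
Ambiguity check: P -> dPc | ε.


balanced d^n…c^n: each string has a unique parse
Unambiguous


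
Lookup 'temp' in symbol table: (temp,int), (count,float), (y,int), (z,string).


Lookup 'temp' → type int


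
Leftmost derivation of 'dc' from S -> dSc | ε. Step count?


Derivation: S => dSc => dc
Steps: 2


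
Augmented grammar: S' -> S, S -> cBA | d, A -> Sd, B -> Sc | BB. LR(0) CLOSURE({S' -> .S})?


Start: S' -> .S
For each item with dot before a nonterminal B, add B -> .γ for every B-production
Closure: [S' -> .S, S -> .cBA, S -> .d]


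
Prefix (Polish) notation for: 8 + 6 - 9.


left-to-right (same/higher precedence on left): tree is (- (+ 8 6) 9)
Prefix: - + 8 6 9


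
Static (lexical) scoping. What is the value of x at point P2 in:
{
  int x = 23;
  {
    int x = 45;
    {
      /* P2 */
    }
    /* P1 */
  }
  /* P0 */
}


P2's block does not declare x; resolves to the enclosing declaration at depth 1
x = 45


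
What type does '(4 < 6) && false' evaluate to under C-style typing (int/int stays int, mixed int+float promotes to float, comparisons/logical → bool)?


Operand types: bool && bool
Rule: logical operators take bool operands and yield bool
Result type: bool


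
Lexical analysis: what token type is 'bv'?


Pattern: letter/underscore followed by alphanumerics, not a keyword
Type: IDENTIFIER


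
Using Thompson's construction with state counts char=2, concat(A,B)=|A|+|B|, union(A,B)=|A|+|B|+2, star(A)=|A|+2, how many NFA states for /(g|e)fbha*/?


Syntax tree has 6 char leaf(s), 1 union(s), 1 star(s)
chars contribute 6×2 = 12; each union adds +2; each star adds +2
Total: 12 + 2 + 2 = 16 states


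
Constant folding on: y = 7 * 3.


7 * 3 = 21 at compile time
Optimized: y = 21


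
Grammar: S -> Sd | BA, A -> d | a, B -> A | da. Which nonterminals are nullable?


A nonterminal is nullable iff some alternative derives ε (directly, or every symbol in it is nullable)
Nullable: {}


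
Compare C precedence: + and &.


'+' is additive (level 9); '&' is bitwise AND (level 5)
Higher level binds tighter
'+' has higher precedence than '&'


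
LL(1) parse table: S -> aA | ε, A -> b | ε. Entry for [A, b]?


For [A, b]: 'b' ∈ FIRST(b)
Entry: A -> b


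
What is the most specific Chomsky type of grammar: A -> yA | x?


Right-linear: every RHS is a terminal or a terminal followed by one nonterminal
Classification: Type 3 (Regular)


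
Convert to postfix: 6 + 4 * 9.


* has higher precedence, evaluate 4*9 first
Postfix: 6 4 9 * +


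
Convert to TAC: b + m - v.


Break into single-operator statements:
t1 = b + m
t2 = t1 - v


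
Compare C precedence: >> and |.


'>>' is shift (level 8); '|' is bitwise OR (level 3)
Higher level binds tighter
'>>' has higher precedence than '|'


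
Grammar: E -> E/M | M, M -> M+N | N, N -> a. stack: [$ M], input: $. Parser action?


lookahead ∉ {+} so M won't extend; reduce E -> M
Action: reduce (E -> M)


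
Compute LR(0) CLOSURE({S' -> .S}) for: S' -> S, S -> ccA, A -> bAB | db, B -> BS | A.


Start: S' -> .S
For each item with dot before a nonterminal B, add B -> .γ for every B-production
Closure: [S' -> .S, S -> .ccA]


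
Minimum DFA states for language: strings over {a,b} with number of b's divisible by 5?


Track (count of b) mod 5: states 0..4, accept at 0
Minimal DFA: 5 states


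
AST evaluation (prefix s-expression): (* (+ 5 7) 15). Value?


Evaluate inner: (+ 5 7) = 12
Evaluate root: (* 12 15) = 180
Result: 180


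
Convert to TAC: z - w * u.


Break into single-operator statements:
t1 = w * u
t2 = z - t1


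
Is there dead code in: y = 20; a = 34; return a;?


y is assigned but never read
Dead: 'y = 20'


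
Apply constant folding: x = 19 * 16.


19 * 16 = 304 at compile time
Optimized: x = 304


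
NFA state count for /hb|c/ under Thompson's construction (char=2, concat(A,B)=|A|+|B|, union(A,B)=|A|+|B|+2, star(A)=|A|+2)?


Syntax tree has 3 char leaf(s), 1 union(s), 0 star(s)
chars contribute 3×2 = 6; each union adds +2; each star adds +2
Total: 6 + 2 + 0 = 8 states


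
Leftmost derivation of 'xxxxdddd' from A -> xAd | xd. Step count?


Derivation: A => xAd => xxAdd => xxxAddd => xxxxdddd
Steps: 4


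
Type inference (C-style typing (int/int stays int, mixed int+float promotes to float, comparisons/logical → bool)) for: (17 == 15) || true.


Operand types: bool || bool
Rule: logical operators take bool operands and yield bool
Result type: bool


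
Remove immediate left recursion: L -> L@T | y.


Left-recursive alternatives: L@T; non-recursive: y
Introduce L': L -> yL', L' -> @TL' | ε


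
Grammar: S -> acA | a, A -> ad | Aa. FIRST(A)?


Per alternative of A: FIRST(ad) = {a}; FIRST(Aa) = {a}
FIRST(A) = {a}


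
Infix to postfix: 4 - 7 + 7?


Left to right (same or higher precedence on left)
Postfix: 4 7 - 7 +


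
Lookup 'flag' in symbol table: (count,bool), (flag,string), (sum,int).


Lookup 'flag' → type string


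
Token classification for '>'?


Pattern: operator symbol
Type: OPERATOR


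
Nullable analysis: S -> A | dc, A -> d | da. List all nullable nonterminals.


A nonterminal is nullable iff some alternative derives ε (directly, or every symbol in it is nullable)
Nullable: {}


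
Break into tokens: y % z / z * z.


Scan left to right, longest-match per lexeme
Tokens: ID(y), OP(%), ID(z), OP(/), ID(z), OP(*), ID(z)


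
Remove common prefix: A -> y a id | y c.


Common prefix: 'y'
Factored: A -> y A', A' -> a id | c


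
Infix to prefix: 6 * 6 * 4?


left-to-right (same/higher precedence on left): tree is (* (* 6 6) 4)
Prefix: * * 6 6 4


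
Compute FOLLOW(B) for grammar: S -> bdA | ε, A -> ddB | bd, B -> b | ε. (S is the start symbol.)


$ ∈ FOLLOW(S). For each A -> αBβ: add FIRST(β)\{ε} to FOLLOW(B); if β nullable, add FOLLOW(A).
FOLLOW(B) = {$}


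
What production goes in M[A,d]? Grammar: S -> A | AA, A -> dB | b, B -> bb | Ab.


For [A, d]: 'd' ∈ FIRST(dB)
Entry: A -> dB


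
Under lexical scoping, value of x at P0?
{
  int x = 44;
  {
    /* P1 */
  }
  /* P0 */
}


x declared in the same block as P0
x = 44


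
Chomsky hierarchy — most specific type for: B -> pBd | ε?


Single nonterminal LHS, but p^n d^n is not regular
Classification: Type 2 (Context-Free)
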